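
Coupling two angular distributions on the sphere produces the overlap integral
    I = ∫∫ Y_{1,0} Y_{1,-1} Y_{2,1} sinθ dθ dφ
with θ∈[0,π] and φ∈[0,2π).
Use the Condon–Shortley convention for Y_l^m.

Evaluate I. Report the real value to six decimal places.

-0.218510

m-sum 0 ✓  L=4 even ✓  0≤2≤2 ✓
Π(2lᵢ+1) = 3×3×5 = 45
triangle coeff Δ(1,1,2) = 1/30
Σ_t [0,0]: t=0:+1/1 = 1/1
(3j)²=2/15 [(1 1 2; 0 0 0)], sign=+1
Σ_t [0,0]: t=0:+1/2 = 1/2
(3j)²=1/10 [(1 1 2; 0 -1 1)], sign=-1
⇒ 4πI² = 3/5
I = (-1)√(3/5/(4π)) = -0.21850969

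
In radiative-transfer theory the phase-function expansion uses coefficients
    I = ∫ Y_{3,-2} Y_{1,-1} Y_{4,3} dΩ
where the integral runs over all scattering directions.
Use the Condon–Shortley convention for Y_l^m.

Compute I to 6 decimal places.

-0.282095

m-sum 0 ✓  L=8 even ✓  2≤4≤4 ✓
Π(2lᵢ+1) = 7×3×9 = 189
triangle coeff Δ(3,1,4) = 1/252
Σ_t [0,0]: t=0:+1/36 = 1/36
(3j)²=4/63 [(3 1 4; 0 0 0)], sign=+1
Σ_t [0,0]: t=0:+1/240 = 1/240
(3j)²=1/12 [(3 1 4; -2 -1 3)], sign=-1
⇒ 4πI² = 1/1
I = (-1)√(1/1/(4π)) = -0.28209479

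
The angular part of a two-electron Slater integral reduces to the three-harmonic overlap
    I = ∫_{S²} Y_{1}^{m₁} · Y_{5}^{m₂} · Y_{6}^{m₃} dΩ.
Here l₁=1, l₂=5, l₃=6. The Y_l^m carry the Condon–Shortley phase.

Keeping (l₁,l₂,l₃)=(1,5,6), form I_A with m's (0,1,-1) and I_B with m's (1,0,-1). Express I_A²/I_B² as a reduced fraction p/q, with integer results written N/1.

5/3

Same 1,5,6: normalisation and zero-m 3j drop out of the ratio.
A: Δ: 0! 2! 10! / 13! → 1/858; sum: t=0:+1/17280 = 1/17280; 3j²(1 5 6; 0 1 -1) = Δ·Π!·Σ² = 35/858  (sign -1)
B: Δ: 0! 2! 10! / 13! → 1/858; sum: t=0:+1/28800 = 1/28800; 3j²(1 5 6; 1 0 -1) = Δ·Π!·Σ² = 7/286  (sign -1)
I_A²/I_B² = (35/858)/(7/286) = 5/3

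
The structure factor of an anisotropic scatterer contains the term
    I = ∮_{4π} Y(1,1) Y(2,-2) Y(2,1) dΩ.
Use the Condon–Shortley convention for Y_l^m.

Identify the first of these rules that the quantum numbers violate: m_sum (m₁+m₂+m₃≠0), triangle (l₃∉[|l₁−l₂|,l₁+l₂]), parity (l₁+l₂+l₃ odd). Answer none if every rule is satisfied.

parity

m₁+m₂+m₃ = 1 − 2 + 1 = 0  ✓
triangle: |1−2|=1 ≤ l₃=2 ≤ 1+2=3  ✓
parity: l₁+l₂+l₃ = 5 is odd  ✗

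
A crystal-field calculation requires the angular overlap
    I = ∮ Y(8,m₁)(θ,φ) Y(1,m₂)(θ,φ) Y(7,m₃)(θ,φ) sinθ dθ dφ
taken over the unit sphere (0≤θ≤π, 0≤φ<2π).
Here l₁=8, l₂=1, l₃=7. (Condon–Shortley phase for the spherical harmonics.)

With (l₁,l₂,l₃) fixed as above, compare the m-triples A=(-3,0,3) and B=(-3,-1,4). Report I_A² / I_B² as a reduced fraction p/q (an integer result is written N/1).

11/2

Shared (l₁,l₂,l₃)=(8,1,7): N and (l;000)² cancel in I_A²/I_B².
A: Δ = 2!·14!·0!/17! = 1/2040; Racah Σ t=1..1: t=1:−1/87091200 = -1/87091200; ⇒ 3j(8 1 7; -3 0 3)² = 11/408, sgn -1
B: Δ = 2!·14!·0!/17! = 1/2040; Racah Σ t=0..0: t=0:+1/479001600 = 1/479001600; ⇒ 3j(8 1 7; -3 -1 4)² = 1/204, sgn -1
I_A²/I_B² = (11/408)/(1/204) = 11/2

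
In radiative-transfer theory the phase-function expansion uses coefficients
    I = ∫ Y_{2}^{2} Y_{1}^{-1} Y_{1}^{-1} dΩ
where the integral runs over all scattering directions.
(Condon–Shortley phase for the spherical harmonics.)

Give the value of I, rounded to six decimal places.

Checks pass: Σm=0; 4 even; l₃=1∈[1,3].
(2·2+1)(2·1+1)(2·1+1) = 45
Δ: 2! 2! 0! / 5! → 1/30
sum: t=1:−1/1 = -1/1
3j²(2 1 1; 0 0 0) = Δ·Π!·Σ² = 2/15  (sign +1)
sum: t=0:+1/4 = 1/4
3j²(2 1 1; 2 -1 -1) = Δ·Π!·Σ² = 1/5  (sign +1)
combine: 4πI² = 45·2/15·1/5 = 6/5
take √, sign +1: I = 0.30901936

0.309019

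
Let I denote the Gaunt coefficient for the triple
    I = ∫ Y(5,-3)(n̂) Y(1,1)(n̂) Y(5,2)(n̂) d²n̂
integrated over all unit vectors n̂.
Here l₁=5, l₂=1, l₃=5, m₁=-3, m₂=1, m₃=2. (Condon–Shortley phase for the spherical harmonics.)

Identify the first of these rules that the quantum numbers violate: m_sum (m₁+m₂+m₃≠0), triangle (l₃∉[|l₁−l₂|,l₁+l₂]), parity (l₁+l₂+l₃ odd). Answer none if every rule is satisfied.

azimuthal sum: -3 + 1 + 2 = 0  ✓
4 ≤ 5 ≤ 6 (triangle on l)  ✓
L = 5 + 1 + 5 = 11 (odd)  ✗

parity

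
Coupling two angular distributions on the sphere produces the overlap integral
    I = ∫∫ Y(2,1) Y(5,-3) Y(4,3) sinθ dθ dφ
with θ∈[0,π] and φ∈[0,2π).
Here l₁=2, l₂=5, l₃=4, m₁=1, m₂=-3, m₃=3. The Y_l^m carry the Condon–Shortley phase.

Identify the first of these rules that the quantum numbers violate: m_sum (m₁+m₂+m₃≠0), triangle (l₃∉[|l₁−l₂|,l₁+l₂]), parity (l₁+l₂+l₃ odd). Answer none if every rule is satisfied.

azimuthal sum: 1 − 3 + 3 = 1  ✗
3 ≤ 4 ≤ 7 (triangle on l)
L = 2 + 5 + 4 = 11 (odd)

m_sum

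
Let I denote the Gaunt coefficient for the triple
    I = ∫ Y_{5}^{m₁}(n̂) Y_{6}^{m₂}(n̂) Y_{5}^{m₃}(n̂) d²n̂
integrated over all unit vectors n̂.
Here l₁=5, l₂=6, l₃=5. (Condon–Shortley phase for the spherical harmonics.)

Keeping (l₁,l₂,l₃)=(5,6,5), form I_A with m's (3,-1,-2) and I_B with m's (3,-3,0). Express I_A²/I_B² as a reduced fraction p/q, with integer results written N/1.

Shared (l₁,l₂,l₃)=(5,6,5): N and (l;000)² cancel in I_A²/I_B².
A: Δ = 6!·4!·6!/17! = 1/28588560; Racah Σ t=0..2: t=0:+1/345600 t=1:−1/34560 t=2:+1/41472 = -1/518400; ⇒ 3j(5 6 5; 3 -1 -2)² = 7/36465, sgn +1
B: Δ = 6!·4!·6!/17! = 1/28588560; Racah Σ t=0..2: t=0:+1/103680 t=1:−1/34560 t=2:+1/138240 = -1/82944; ⇒ 3j(5 6 5; 3 -3 0)² = 125/9724, sgn +1
I_A²/I_B² = (7/36465)/(125/9724) = 28/1875

28/1875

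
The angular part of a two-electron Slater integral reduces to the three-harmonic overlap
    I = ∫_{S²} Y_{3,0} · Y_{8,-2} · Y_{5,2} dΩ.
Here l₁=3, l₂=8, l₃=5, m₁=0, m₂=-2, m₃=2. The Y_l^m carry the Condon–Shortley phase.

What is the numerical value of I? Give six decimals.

0.205677

Checks pass: Σm=0; 16 even; l₃=5∈[5,11].
(2·3+1)(2·8+1)(2·5+1) = 1309
Δ: 6! 0! 10! / 17! → 1/136136
sum: t=3:−1/518400 = -1/518400
3j²(3 8 5; 0 0 0) = Δ·Π!·Σ² = 56/2431  (sign +1)
sum: t=3:−1/1088640 = -1/1088640
3j²(3 8 5; 0 -2 2) = Δ·Π!·Σ² = 300/17017  (sign +1)
combine: 4πI² = 1309·56/2431·300/17017 = 16800/31603
take √, sign +1: I = 0.20567692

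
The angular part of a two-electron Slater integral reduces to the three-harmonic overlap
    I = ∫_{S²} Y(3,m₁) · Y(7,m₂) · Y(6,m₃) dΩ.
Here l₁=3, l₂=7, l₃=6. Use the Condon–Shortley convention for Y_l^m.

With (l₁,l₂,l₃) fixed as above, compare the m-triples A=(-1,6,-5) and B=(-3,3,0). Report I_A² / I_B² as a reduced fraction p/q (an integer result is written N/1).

1573/47250

Same 3,7,6: normalisation and zero-m 3j drop out of the ratio.
A: Δ: 4! 2! 10! / 17! → 1/2042040; sum: t=3:−1/21772800 t=4:+1/17418240 = 1/87091200; 3j²(3 7 6; -1 6 -5) = Δ·Π!·Σ² = 11/14280  (sign -1)
B: Δ: 4! 2! 10! / 17! → 1/2042040; sum: t=4:+1/829440 = 1/829440; 3j²(3 7 6; -3 3 0) = Δ·Π!·Σ² = 225/9724  (sign +1)
I_A²/I_B² = (11/14280)/(225/9724) = 1573/47250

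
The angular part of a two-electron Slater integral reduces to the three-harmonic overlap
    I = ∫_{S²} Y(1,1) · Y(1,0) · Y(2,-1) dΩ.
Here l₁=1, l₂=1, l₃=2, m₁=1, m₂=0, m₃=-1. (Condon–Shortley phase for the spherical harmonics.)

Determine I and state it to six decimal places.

m-sum 0 ✓  L=4 even ✓  0≤2≤2 ✓
Π(2lᵢ+1) = 3×3×5 = 45
triangle coeff Δ(1,1,2) = 1/30
Σ_t [0,0]: t=0:+1/1 = 1/1
(3j)²=2/15 [(1 1 2; 0 0 0)], sign=+1
Σ_t [0,0]: t=0:+1/2 = 1/2
(3j)²=1/10 [(1 1 2; 1 0 -1)], sign=-1
⇒ 4πI² = 3/5
I = (-1)√(3/5/(4π)) = -0.21850969

-0.218510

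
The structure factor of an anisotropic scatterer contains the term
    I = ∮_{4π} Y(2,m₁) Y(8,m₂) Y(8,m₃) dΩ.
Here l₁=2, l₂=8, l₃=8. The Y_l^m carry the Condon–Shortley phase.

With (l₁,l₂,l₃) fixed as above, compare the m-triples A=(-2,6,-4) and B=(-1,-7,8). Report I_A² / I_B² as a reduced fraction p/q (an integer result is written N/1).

Shared (l₁,l₂,l₃)=(2,8,8): N and (l;000)² cancel in I_A²/I_B².
A: Δ = 2!·2!·14!/19! = 1/348840; Racah Σ t=2..2: t=2:+1/3832012800 = 1/3832012800; ⇒ 3j(2 8 8; -2 6 -4)² = 91/9690, sgn +1
B: Δ = 2!·2!·14!/19! = 1/348840; Racah Σ t=1..1: t=1:−1/174356582400 = -1/174356582400; ⇒ 3j(2 8 8; -1 -7 8)² = 5/323, sgn -1
I_A²/I_B² = (91/9690)/(5/323) = 91/150

91/150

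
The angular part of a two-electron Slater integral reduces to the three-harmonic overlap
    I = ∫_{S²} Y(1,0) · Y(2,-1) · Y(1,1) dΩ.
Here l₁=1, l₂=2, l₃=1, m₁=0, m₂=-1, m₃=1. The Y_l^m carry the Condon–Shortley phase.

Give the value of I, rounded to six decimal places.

m-sum 0 ✓  L=4 even ✓  1≤1≤3 ✓
Π(2lᵢ+1) = 3×5×3 = 45
triangle coeff Δ(1,2,1) = 1/30
Σ_t [1,1]: t=1:−1/1 = -1/1
(3j)²=2/15 [(1 2 1; 0 0 0)], sign=+1
Σ_t [1,1]: t=1:−1/2 = -1/2
(3j)²=1/10 [(1 2 1; 0 -1 1)], sign=-1
⇒ 4πI² = 3/5
I = (-1)√(3/5/(4π)) = -0.21850969

-0.218510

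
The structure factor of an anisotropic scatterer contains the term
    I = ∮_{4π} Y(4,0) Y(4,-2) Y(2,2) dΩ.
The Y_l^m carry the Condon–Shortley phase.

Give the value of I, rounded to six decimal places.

m-sum 0 ✓  L=10 even ✓  0≤2≤8 ✓
Π(2lᵢ+1) = 9×9×5 = 405
triangle coeff Δ(4,4,2) = 1/13860
Σ_t [2,4]: t=2:+1/192 t=3:−1/36 t=4:+1/192 = -5/288
(3j)²=20/693 [(4 4 2; 0 0 0)], sign=-1
Σ_t [2,2]: t=2:+1/192 = 1/192
(3j)²=3/77 [(4 4 2; 0 -2 2)], sign=+1
⇒ 4πI² = 2700/5929
I = (-1)√(2700/5929/(4π)) = -0.19036462

-0.190365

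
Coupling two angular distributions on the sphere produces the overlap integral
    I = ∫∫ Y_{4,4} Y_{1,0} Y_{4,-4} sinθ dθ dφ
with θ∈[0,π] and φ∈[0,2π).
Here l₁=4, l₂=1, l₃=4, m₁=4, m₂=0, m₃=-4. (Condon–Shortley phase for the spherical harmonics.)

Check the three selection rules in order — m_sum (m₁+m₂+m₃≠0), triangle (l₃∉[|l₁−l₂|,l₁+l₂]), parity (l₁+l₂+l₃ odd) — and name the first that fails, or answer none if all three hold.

azimuthal sum: 4 + 0 − 4 = 0  ✓
3 ≤ 4 ≤ 5 (triangle on l)  ✓
L = 4 + 1 + 4 = 9 (odd)  ✗

parity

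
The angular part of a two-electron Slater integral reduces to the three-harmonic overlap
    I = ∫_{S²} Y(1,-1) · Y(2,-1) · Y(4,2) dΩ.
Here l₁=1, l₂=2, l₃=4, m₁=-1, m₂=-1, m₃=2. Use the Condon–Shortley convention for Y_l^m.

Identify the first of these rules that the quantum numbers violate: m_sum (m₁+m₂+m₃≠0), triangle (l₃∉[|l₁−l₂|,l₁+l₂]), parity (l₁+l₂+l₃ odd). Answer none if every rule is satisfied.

triangle

Σmᵢ = 0  ✓
l₃∈[|l₁−l₂|,l₁+l₂]=[1,3], have l₃=4  ✗
Σlᵢ = 7 ⇒ odd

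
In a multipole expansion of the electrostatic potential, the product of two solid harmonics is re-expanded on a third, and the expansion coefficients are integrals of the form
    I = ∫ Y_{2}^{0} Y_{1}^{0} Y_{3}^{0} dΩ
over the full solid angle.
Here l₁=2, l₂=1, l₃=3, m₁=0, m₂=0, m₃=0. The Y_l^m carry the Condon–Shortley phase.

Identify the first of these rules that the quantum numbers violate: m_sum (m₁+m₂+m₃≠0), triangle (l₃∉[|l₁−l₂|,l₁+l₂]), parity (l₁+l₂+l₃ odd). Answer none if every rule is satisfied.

none

azimuthal sum: 0 + 0 + 0 = 0  ✓
1 ≤ 3 ≤ 3 (triangle on l)  ✓
L = 2 + 1 + 3 = 6 (even)  ✓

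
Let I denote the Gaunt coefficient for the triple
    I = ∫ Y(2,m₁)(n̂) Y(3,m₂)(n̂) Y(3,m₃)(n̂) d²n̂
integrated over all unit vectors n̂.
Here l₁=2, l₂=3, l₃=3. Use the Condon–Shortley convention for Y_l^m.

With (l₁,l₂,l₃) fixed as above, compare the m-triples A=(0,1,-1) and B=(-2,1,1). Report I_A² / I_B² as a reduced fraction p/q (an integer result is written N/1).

3/8

l's match ⇒ only the (l;m) 3-j factors differ between A and B.
A: triangle coeff Δ(2,3,3) = 1/3780; Σ_t [0,2]: t=0:+1/96 t=1:−1/6 t=2:+1/16 = -3/32; (3j)²=3/140 [(2 3 3; 0 1 -1)], sign=-1
B: triangle coeff Δ(2,3,3) = 1/3780; Σ_t [2,2]: t=2:+1/16 = 1/16; (3j)²=2/35 [(2 3 3; -2 1 1)], sign=+1
I_A²/I_B² = (3/140)/(2/35) = 3/8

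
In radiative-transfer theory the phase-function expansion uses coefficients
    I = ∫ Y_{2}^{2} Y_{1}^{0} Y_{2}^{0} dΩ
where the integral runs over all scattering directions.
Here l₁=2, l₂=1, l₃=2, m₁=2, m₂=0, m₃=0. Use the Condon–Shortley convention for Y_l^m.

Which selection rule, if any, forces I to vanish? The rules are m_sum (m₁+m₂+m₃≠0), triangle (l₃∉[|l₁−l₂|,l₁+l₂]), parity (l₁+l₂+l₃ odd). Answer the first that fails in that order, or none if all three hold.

m_sum

Σmᵢ = 2  ✗
l₃∈[|l₁−l₂|,l₁+l₂]=[1,3], have l₃=2
Σlᵢ = 5 ⇒ odd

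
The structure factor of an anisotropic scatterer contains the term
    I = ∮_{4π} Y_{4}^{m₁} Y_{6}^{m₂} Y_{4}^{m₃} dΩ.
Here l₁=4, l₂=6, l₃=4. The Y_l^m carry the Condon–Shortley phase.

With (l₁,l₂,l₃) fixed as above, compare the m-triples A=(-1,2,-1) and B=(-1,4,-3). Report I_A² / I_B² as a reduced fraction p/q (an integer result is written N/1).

l's match ⇒ only the (l;m) 3-j factors differ between A and B.
A: triangle coeff Δ(4,6,4) = 1/1261260; Σ_t [3,5]: t=3:−1/8640 t=4:+1/2304 t=5:−1/8640 = 7/34560; (3j)²=7/429 [(4 6 4; -1 2 -1)], sign=-1
B: triangle coeff Δ(4,6,4) = 1/1261260; Σ_t [4,5]: t=4:+1/34560 t=5:−1/28800 = -1/172800; (3j)²=1/1430 [(4 6 4; -1 4 -3)], sign=+1
I_A²/I_B² = (7/429)/(1/1430) = 70/3

70/3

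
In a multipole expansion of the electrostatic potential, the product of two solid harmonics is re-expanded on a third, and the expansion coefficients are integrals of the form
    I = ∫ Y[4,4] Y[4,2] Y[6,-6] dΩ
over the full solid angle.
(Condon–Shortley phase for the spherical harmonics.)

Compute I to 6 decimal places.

Checks pass: Σm=0; 14 even; l₃=6∈[0,8].
(2·4+1)(2·4+1)(2·6+1) = 1053
Δ: 2! 6! 6! / 15! → 1/1261260
sum: t=0:+1/4608 t=1:−1/1296 t=2:+1/4608 = -7/20736
3j²(4 4 6; 0 0 0) = Δ·Π!·Σ² = 20/1287  (sign -1)
sum: t=0:+1/1036800 = 1/1036800
3j²(4 4 6; 4 2 -6) = Δ·Π!·Σ² = 4/195  (sign +1)
combine: 4πI² = 1053·20/1287·4/195 = 48/143
take √, sign -1: I = -0.16343598

-0.163436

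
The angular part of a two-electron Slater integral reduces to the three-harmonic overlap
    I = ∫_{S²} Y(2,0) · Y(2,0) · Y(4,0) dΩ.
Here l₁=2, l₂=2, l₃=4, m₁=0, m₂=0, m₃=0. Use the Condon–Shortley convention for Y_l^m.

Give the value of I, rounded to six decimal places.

Rules hold: Σm=0, L=8 even, 0≤4≤4.
N = 5·5·9 = 225
Δ = 0!·4!·4!/9! = 1/630
Racah Σ t=0..0: t=0:+1/16 = 1/16
⇒ 3j(2 2 4; 0 0 0)² = 2/35, sgn +1
(m-triple is (0,0,0) — same symbol as above.)
4πI² = N·(3j₀)²·(3jₘ)² = 36/49
I = +1·√(0.734694/4π) = 0.24179554

0.241796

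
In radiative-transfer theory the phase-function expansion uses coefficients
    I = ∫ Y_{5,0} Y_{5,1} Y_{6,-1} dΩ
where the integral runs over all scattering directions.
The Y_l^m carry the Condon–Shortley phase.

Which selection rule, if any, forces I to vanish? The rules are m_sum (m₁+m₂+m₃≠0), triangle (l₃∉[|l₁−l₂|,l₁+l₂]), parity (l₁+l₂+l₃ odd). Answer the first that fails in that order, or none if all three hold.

none

azimuthal sum: 0 + 1 − 1 = 0  ✓
0 ≤ 6 ≤ 10 (triangle on l)  ✓
L = 5 + 5 + 6 = 16 (even)  ✓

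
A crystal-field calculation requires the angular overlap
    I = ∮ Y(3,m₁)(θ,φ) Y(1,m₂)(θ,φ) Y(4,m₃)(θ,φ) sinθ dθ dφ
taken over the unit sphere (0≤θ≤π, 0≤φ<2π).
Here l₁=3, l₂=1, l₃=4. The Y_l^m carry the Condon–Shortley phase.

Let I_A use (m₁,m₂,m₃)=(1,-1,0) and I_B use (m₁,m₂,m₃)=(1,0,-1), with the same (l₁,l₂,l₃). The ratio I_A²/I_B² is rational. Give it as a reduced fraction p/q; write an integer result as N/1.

2/5

Same 3,1,4: normalisation and zero-m 3j drop out of the ratio.
A: Δ: 0! 6! 2! / 9! → 1/252; sum: t=0:+1/96 = 1/96; 3j²(3 1 4; 1 -1 0) = Δ·Π!·Σ² = 1/42  (sign +1)
B: Δ: 0! 6! 2! / 9! → 1/252; sum: t=0:+1/48 = 1/48; 3j²(3 1 4; 1 0 -1) = Δ·Π!·Σ² = 5/84  (sign -1)
I_A²/I_B² = (1/42)/(5/84) = 2/5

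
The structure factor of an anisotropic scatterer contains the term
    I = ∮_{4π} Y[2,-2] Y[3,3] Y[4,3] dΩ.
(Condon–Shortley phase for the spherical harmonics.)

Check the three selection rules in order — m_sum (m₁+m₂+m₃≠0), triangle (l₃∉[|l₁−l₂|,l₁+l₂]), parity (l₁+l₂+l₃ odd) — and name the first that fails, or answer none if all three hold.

m_sum

azimuthal sum: -2 + 3 + 3 = 4  ✗
1 ≤ 4 ≤ 5 (triangle on l)
L = 2 + 3 + 4 = 9 (odd)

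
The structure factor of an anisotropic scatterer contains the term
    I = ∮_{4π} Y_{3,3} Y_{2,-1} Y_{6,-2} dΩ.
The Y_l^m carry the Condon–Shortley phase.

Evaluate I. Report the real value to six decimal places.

0.000000

l₃=6 ∉ [1,5] — triangle fails ⇒ I = 0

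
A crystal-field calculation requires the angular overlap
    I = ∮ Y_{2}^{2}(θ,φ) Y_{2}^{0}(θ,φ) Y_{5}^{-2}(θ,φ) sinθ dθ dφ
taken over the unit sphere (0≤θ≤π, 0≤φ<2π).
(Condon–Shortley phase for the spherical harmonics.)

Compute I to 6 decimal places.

triangle: need 0≤l₃≤4, have 5; I=0

0.000000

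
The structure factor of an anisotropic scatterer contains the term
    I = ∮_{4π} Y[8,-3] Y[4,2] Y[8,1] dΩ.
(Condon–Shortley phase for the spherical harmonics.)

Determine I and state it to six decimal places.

0.073645

Checks pass: Σm=0; 20 even; l₃=8∈[4,12].
(2·8+1)(2·4+1)(2·8+1) = 2601
Δ: 4! 12! 4! / 21! → 1/185175900
sum: t=0:+1/557383680 t=1:−1/21772800 t=2:+1/8294400 t=3:−1/21772800 t=4:+1/557383680 = 1/30965760
3j²(8 4 8; 0 0 0) = Δ·Π!·Σ² = 36/4199  (sign +1)
sum: t=2:+1/209018880 t=3:−1/34836480 t=4:+1/58060800 = -1/149299200
3j²(8 4 8; -3 2 1) = Δ·Π!·Σ² = 77/25194  (sign +1)
combine: 4πI² = 2601·36/4199·77/25194 = 4158/61009
take √, sign +1: I = 0.07364451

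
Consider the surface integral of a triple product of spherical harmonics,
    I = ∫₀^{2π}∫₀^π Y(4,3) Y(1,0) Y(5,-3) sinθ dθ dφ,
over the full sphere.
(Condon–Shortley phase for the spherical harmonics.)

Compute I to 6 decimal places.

-0.196426

m-sum 0 ✓  L=10 even ✓  3≤5≤5 ✓
Π(2lᵢ+1) = 9×3×11 = 297
triangle coeff Δ(4,1,5) = 1/495
Σ_t [0,0]: t=0:+1/576 = 1/576
(3j)²=5/99 [(4 1 5; 0 0 0)], sign=-1
Σ_t [0,0]: t=0:+1/5040 = 1/5040
(3j)²=16/495 [(4 1 5; 3 0 -3)], sign=+1
⇒ 4πI² = 16/33
I = (-1)√(16/33/(4π)) = -0.19642560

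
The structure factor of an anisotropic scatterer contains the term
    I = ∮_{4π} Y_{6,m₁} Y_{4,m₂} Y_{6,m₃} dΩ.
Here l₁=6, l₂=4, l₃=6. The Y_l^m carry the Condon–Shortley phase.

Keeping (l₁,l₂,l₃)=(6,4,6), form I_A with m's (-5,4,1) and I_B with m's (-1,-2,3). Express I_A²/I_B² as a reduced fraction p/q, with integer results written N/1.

Same 6,4,6: normalisation and zero-m 3j drop out of the ratio.
A: Δ: 4! 8! 4! / 17! → 1/15315300; sum: t=4:+1/2903040 = 1/2903040; 3j²(6 4 6; -5 4 1) = Δ·Π!·Σ² = 5/663  (sign -1)
B: Δ: 4! 8! 4! / 17! → 1/15315300; sum: t=0:+1/483840 t=1:−1/51840 t=2:+1/69120 = -1/362880; 3j²(6 4 6; -1 -2 3) = Δ·Π!·Σ² = 16/17017  (sign +1)
I_A²/I_B² = (5/663)/(16/17017) = 385/48

385/48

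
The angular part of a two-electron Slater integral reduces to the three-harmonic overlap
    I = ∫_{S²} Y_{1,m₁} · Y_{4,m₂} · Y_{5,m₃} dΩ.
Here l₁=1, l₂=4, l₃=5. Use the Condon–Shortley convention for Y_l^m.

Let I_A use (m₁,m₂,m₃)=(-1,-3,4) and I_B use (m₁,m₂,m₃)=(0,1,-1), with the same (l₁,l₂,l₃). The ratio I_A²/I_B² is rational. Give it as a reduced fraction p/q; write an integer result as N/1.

3/2

Same 1,4,5: normalisation and zero-m 3j drop out of the ratio.
A: Δ: 0! 2! 8! / 11! → 1/495; sum: t=0:+1/10080 = 1/10080; 3j²(1 4 5; -1 -3 4) = Δ·Π!·Σ² = 4/55  (sign -1)
B: Δ: 0! 2! 8! / 11! → 1/495; sum: t=0:+1/720 = 1/720; 3j²(1 4 5; 0 1 -1) = Δ·Π!·Σ² = 8/165  (sign +1)
I_A²/I_B² = (4/55)/(8/165) = 3/2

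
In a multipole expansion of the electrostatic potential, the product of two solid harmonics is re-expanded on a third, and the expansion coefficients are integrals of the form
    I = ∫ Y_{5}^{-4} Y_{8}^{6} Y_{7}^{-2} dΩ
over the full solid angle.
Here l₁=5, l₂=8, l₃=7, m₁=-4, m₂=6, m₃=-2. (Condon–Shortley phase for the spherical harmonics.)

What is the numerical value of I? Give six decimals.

m-sum 0 ✓  L=20 even ✓  3≤7≤13 ✓
Π(2lᵢ+1) = 11×17×15 = 2805
triangle coeff Δ(5,8,7) = 1/814773960
Σ_t [1,5]: t=1:−1/87091200 t=2:+1/4976640 t=3:−1/2073600 t=4:+1/4976640 t=5:−1/87091200 = -1/9676800
(3j)²=360/46189 [(5 8 7; 0 0 0)], sign=+1
Σ_t [5,6]: t=5:−1/1045094400 t=6:+1/348364800 = 1/522547200
(3j)²=4/323 [(5 8 7; -4 6 -2)], sign=-1
⇒ 4πI² = 21600/79781
I = (-1)√(21600/79781/(4π)) = -0.14678180

-0.146782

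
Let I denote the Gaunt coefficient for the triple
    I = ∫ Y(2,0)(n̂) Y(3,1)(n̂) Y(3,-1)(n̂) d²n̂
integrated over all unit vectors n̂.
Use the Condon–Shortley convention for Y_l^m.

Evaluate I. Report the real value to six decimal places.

-0.126157

Rules hold: Σm=0, L=8 even, 1≤3≤5.
N = 5·7·7 = 245
Δ = 2!·2!·4!/9! = 1/3780
Racah Σ t=0..2: t=0:+1/24 t=1:−1/4 t=2:+1/24 = -1/6
⇒ 3j(2 3 3; 0 0 0)² = 4/105, sgn +1
Racah Σ t=0..2: t=0:+1/96 t=1:−1/6 t=2:+1/16 = -3/32
⇒ 3j(2 3 3; 0 1 -1)² = 3/140, sgn -1
4πI² = N·(3j₀)²·(3jₘ)² = 1/5
I = -1·√(0.2/4π) = -0.12615663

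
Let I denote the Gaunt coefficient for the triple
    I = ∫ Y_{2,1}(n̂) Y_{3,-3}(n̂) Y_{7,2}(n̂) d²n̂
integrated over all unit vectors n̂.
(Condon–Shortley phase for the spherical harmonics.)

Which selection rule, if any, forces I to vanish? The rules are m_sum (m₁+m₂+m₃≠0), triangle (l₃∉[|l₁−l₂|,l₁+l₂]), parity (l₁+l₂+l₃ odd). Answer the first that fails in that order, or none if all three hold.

triangle

azimuthal sum: 1 − 3 + 2 = 0  ✓
1 ≤ 7 ≤ 5 (triangle on l)  ✗
L = 2 + 3 + 7 = 12 (even)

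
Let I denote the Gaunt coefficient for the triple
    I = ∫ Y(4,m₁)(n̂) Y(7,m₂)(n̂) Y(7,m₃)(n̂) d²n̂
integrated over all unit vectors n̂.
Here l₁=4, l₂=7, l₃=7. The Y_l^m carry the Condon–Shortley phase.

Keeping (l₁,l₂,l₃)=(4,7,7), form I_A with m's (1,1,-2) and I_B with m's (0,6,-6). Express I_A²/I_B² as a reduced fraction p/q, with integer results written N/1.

Same 4,7,7: normalisation and zero-m 3j drop out of the ratio.
A: Δ: 4! 4! 10! / 19! → 1/58198140; sum: t=0:+1/11612160 t=1:−1/725760 t=2:+1/414720 t=3:−1/2073600 = 37/58060800; 3j²(4 7 7; 1 1 -2) = Δ·Π!·Σ² = 4107/646646  (sign -1)
B: Δ: 4! 4! 10! / 19! → 1/58198140; sum: t=3:−1/130636800 t=4:+1/209018880 = -1/348364800; 3j²(4 7 7; 0 6 -6) = Δ·Π!·Σ² = 143/45220  (sign +1)
I_A²/I_B² = (4107/646646)/(143/45220) = 41070/20449

41070/20449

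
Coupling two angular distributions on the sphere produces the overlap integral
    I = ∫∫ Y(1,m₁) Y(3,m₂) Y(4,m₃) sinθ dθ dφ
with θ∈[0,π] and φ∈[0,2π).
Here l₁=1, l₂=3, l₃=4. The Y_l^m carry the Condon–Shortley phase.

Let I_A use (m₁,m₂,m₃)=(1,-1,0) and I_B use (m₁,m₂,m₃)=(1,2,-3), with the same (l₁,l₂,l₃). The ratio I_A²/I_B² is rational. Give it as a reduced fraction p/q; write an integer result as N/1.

Same 1,3,4: normalisation and zero-m 3j drop out of the ratio.
A: Δ: 0! 2! 6! / 9! → 1/252; sum: t=0:+1/96 = 1/96; 3j²(1 3 4; 1 -1 0) = Δ·Π!·Σ² = 1/42  (sign +1)
B: Δ: 0! 2! 6! / 9! → 1/252; sum: t=0:+1/240 = 1/240; 3j²(1 3 4; 1 2 -3) = Δ·Π!·Σ² = 1/12  (sign -1)
I_A²/I_B² = (1/42)/(1/12) = 2/7

2/7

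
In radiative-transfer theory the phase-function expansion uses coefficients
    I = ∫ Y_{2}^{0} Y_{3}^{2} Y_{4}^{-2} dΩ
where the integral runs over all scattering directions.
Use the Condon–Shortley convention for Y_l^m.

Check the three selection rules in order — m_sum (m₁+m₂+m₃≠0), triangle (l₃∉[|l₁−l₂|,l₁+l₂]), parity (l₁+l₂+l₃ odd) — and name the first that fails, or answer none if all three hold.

azimuthal sum: 0 + 2 − 2 = 0  ✓
1 ≤ 4 ≤ 5 (triangle on l)  ✓
L = 2 + 3 + 4 = 9 (odd)  ✗

parity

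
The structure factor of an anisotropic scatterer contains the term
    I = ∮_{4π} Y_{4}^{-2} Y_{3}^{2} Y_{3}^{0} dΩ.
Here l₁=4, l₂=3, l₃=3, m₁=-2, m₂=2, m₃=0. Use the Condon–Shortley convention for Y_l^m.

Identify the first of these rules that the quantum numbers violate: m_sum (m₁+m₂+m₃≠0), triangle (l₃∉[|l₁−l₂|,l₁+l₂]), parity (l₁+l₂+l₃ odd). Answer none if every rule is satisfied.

none

Σmᵢ = 0  ✓
l₃∈[|l₁−l₂|,l₁+l₂]=[1,7], have l₃=3  ✓
Σlᵢ = 10 ⇒ even  ✓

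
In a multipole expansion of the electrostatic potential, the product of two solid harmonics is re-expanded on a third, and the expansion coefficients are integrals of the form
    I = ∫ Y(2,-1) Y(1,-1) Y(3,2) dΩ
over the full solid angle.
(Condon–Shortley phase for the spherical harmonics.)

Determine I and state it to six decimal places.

0.261169

m-sum 0 ✓  L=6 even ✓  1≤3≤3 ✓
Π(2lᵢ+1) = 5×3×7 = 105
triangle coeff Δ(2,1,3) = 1/105
Σ_t [0,0]: t=0:+1/4 = 1/4
(3j)²=3/35 [(2 1 3; 0 0 0)], sign=-1
Σ_t [0,0]: t=0:+1/12 = 1/12
(3j)²=2/21 [(2 1 3; -1 -1 2)], sign=-1
⇒ 4πI² = 6/7
I = (+1)√(6/7/(4π)) = 0.26116903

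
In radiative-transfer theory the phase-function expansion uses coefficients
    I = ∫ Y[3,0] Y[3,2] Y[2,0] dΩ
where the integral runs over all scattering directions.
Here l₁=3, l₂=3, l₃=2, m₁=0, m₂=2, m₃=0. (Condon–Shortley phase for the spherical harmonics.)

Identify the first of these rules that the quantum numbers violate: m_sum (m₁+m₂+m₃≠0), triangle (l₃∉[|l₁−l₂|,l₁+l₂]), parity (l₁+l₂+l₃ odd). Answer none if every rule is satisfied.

m_sum

Σmᵢ = 2  ✗
l₃∈[|l₁−l₂|,l₁+l₂]=[0,6], have l₃=2
Σlᵢ = 8 ⇒ even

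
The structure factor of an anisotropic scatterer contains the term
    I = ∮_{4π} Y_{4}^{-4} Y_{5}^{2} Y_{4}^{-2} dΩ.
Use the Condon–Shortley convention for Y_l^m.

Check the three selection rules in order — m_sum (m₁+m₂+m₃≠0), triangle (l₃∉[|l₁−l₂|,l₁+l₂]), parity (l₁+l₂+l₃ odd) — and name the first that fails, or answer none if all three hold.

m₁+m₂+m₃ = -4 + 2 − 2 = -4  ✗
triangle: |4−5|=1 ≤ l₃=4 ≤ 4+5=9
parity: l₁+l₂+l₃ = 13 is odd

m_sum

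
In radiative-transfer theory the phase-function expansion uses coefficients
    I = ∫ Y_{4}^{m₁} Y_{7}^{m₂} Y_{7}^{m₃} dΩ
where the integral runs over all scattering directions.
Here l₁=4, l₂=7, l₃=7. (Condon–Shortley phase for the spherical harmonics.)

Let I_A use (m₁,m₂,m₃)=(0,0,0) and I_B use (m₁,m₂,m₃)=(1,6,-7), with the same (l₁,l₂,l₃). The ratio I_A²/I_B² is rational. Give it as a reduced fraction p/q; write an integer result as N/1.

Same 4,7,7: normalisation and zero-m 3j drop out of the ratio.
A: Δ: 4! 4! 10! / 19! → 1/58198140; sum: t=0:+1/17418240 t=1:−1/622080 t=2:+1/230400 t=3:−1/622080 t=4:+1/17418240 = 1/806400; 3j²(4 7 7; 0 0 0) = Δ·Π!·Σ² = 2268/230945  (sign -1)
B: Δ: 4! 4! 10! / 19! → 1/58198140; sum: t=3:−1/522547200 = -1/522547200; 3j²(4 7 7; 1 6 -7) = Δ·Π!·Σ² = 143/5814  (sign -1)
I_A²/I_B² = (2268/230945)/(143/5814) = 40824/102245

40824/102245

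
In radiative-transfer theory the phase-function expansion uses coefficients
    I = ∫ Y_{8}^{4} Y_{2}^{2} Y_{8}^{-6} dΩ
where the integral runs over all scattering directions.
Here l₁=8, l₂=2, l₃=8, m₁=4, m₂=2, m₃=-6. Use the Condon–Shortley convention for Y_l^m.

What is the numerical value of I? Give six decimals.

-0.126680

Rules hold: Σm=0, L=18 even, 6≤8≤10.
N = 17·5·17 = 1445
Δ = 2!·14!·2!/19! = 1/348840
Racah Σ t=0..2: t=0:+1/116121600 t=1:−1/25401600 t=2:+1/116121600 = -1/45158400
⇒ 3j(8 2 8; 0 0 0)² = 24/1615, sgn -1
Racah Σ t=2..2: t=2:+1/3832012800 = 1/3832012800
⇒ 3j(8 2 8; 4 2 -6)² = 91/9690, sgn +1
4πI² = N·(3j₀)²·(3jₘ)² = 364/1805
I = -1·√(0.201662/4π) = -0.12667974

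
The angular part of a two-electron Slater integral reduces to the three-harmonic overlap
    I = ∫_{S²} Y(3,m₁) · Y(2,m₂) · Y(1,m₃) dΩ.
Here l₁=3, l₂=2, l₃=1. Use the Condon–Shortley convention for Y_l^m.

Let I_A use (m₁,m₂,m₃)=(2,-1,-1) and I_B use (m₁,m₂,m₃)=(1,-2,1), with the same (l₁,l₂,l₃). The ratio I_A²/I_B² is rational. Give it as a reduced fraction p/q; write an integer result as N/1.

Same 3,2,1: normalisation and zero-m 3j drop out of the ratio.
A: Δ: 4! 2! 0! / 7! → 1/105; sum: t=1:−1/12 = -1/12; 3j²(3 2 1; 2 -1 -1) = Δ·Π!·Σ² = 2/21  (sign -1)
B: Δ: 4! 2! 0! / 7! → 1/105; sum: t=0:+1/48 = 1/48; 3j²(3 2 1; 1 -2 1) = Δ·Π!·Σ² = 1/105  (sign +1)
I_A²/I_B² = (2/21)/(1/105) = 10/1

10/1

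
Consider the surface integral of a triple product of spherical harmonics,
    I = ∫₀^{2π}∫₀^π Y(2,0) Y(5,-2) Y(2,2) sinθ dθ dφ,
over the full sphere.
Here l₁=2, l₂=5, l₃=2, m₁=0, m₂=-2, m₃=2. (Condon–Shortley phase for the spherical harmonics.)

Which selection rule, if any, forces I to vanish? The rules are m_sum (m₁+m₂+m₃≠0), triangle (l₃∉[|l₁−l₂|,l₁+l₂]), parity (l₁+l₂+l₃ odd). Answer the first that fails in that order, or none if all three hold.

triangle

azimuthal sum: 0 − 2 + 2 = 0  ✓
3 ≤ 2 ≤ 7 (triangle on l)  ✗
L = 2 + 5 + 2 = 9 (odd)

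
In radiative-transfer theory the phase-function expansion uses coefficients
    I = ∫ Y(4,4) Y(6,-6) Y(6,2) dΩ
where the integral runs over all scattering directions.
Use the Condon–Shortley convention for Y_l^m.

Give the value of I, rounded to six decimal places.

Checks pass: Σm=0; 16 even; l₃=6∈[2,10].
(2·4+1)(2·6+1)(2·6+1) = 1521
Δ: 4! 4! 8! / 17! → 1/15315300
sum: t=0:+1/829440 t=1:−1/25920 t=2:+1/9216 t=3:−1/25920 t=4:+1/829440 = 7/207360
3j²(4 6 6; 0 0 0) = Δ·Π!·Σ² = 28/2431  (sign +1)
sum: t=0:+1/23224320 = 1/23224320
3j²(4 6 6; 4 -6 2) = Δ·Π!·Σ² = 1/442  (sign +1)
combine: 4πI² = 1521·28/2431·1/442 = 126/3179
take √, sign +1: I = 0.05616103

0.056161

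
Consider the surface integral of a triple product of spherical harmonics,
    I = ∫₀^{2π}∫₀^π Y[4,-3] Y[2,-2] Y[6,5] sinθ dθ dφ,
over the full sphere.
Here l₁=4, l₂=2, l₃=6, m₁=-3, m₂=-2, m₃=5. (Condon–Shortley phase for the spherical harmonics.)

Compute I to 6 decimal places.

Rules hold: Σm=0, L=12 even, 2≤6≤6.
N = 9·5·13 = 585
Δ = 0!·8!·4!/13! = 1/6435
Racah Σ t=0..0: t=0:+1/2304 = 1/2304
⇒ 3j(4 2 6; 0 0 0)² = 5/143, sgn +1
Racah Σ t=0..0: t=0:+1/120960 = 1/120960
⇒ 3j(4 2 6; -3 -2 5)² = 2/39, sgn -1
4πI² = N·(3j₀)²·(3jₘ)² = 150/143
I = -1·√(1.04895/4π) = -0.28891672

-0.288917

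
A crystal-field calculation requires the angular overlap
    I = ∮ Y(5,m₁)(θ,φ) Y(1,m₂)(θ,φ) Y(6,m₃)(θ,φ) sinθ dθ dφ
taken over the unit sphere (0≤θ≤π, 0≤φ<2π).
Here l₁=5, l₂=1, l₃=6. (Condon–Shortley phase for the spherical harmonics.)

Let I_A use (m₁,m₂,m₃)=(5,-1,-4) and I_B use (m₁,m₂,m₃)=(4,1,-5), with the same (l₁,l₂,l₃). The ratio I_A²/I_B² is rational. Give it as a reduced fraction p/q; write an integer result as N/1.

1/55

Same 5,1,6: normalisation and zero-m 3j drop out of the ratio.
A: Δ: 0! 10! 2! / 13! → 1/858; sum: t=0:+1/7257600 = 1/7257600; 3j²(5 1 6; 5 -1 -4) = Δ·Π!·Σ² = 1/858  (sign +1)
B: Δ: 0! 10! 2! / 13! → 1/858; sum: t=0:+1/725760 = 1/725760; 3j²(5 1 6; 4 1 -5) = Δ·Π!·Σ² = 5/78  (sign -1)
I_A²/I_B² = (1/858)/(5/78) = 1/55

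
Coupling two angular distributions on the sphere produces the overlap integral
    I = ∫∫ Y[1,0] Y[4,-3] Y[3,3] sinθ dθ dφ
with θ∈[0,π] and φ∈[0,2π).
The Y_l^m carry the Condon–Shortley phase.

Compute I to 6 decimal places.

-0.162868

Checks pass: Σm=0; 8 even; l₃=3∈[3,5].
(2·1+1)(2·4+1)(2·3+1) = 189
Δ: 2! 0! 6! / 9! → 1/252
sum: t=1:−1/36 = -1/36
3j²(1 4 3; 0 0 0) = Δ·Π!·Σ² = 4/63  (sign +1)
sum: t=1:−1/720 = -1/720
3j²(1 4 3; 0 -3 3) = Δ·Π!·Σ² = 1/36  (sign -1)
combine: 4πI² = 189·4/63·1/36 = 1/3
take √, sign -1: I = -0.16286750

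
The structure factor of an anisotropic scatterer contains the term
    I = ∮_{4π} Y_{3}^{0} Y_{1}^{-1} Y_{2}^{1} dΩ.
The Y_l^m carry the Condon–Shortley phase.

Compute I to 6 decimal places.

0.143048

m-sum 0 ✓  L=6 even ✓  2≤2≤4 ✓
Π(2lᵢ+1) = 7×3×5 = 105
triangle coeff Δ(3,1,2) = 1/105
Σ_t [1,1]: t=1:−1/4 = -1/4
(3j)²=3/35 [(3 1 2; 0 0 0)], sign=-1
Σ_t [0,0]: t=0:+1/12 = 1/12
(3j)²=1/35 [(3 1 2; 0 -1 1)], sign=-1
⇒ 4πI² = 9/35
I = (+1)√(9/35/(4π)) = 0.14304817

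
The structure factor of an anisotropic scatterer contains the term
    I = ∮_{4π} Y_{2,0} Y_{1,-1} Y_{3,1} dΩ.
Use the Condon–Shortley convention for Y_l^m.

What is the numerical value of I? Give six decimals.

-0.202301

Checks pass: Σm=0; 6 even; l₃=3∈[1,3].
(2·2+1)(2·1+1)(2·3+1) = 105
Δ: 0! 4! 2! / 7! → 1/105
sum: t=0:+1/4 = 1/4
3j²(2 1 3; 0 0 0) = Δ·Π!·Σ² = 3/35  (sign -1)
sum: t=0:+1/8 = 1/8
3j²(2 1 3; 0 -1 1) = Δ·Π!·Σ² = 2/35  (sign +1)
combine: 4πI² = 105·3/35·2/35 = 18/35
take √, sign -1: I = -0.20230066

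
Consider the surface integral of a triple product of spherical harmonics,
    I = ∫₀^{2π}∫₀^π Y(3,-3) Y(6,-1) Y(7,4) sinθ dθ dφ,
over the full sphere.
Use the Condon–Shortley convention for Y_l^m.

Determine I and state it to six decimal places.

-0.190770

Checks pass: Σm=0; 16 even; l₃=7∈[3,9].
(2·3+1)(2·6+1)(2·7+1) = 1365
Δ: 2! 4! 10! / 17! → 1/2042040
sum: t=0:+1/207360 t=1:−1/57600 t=2:+1/207360 = -1/129600
3j²(3 6 7; 0 0 0) = Δ·Π!·Σ² = 168/12155  (sign +1)
sum: t=2:+1/1451520 = 1/1451520
3j²(3 6 7; -3 -1 4) = Δ·Π!·Σ² = 75/3094  (sign -1)
combine: 4πI² = 1365·168/12155·75/3094 = 18900/41327
take √, sign -1: I = -0.19076954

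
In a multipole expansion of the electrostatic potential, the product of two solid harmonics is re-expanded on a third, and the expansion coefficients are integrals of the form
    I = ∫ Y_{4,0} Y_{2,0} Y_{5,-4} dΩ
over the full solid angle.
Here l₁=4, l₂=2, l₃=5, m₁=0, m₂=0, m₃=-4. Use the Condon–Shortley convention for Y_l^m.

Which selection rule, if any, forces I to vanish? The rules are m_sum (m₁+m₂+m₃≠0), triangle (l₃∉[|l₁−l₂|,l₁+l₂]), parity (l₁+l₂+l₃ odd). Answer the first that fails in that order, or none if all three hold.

azimuthal sum: 0 + 0 − 4 = -4  ✗
2 ≤ 5 ≤ 6 (triangle on l)
L = 4 + 2 + 5 = 11 (odd)

m_sum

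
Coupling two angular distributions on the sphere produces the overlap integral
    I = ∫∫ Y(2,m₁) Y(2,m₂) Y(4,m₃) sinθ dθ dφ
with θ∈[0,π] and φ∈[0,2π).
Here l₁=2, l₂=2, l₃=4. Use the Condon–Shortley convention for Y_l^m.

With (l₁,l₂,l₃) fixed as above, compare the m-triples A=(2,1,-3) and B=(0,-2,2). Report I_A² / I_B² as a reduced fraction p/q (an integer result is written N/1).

7/3

Same 2,2,4: normalisation and zero-m 3j drop out of the ratio.
A: Δ: 0! 4! 4! / 9! → 1/630; sum: t=0:+1/144 = 1/144; 3j²(2 2 4; 2 1 -3) = Δ·Π!·Σ² = 1/18  (sign -1)
B: Δ: 0! 4! 4! / 9! → 1/630; sum: t=0:+1/96 = 1/96; 3j²(2 2 4; 0 -2 2) = Δ·Π!·Σ² = 1/42  (sign +1)
I_A²/I_B² = (1/18)/(1/42) = 7/3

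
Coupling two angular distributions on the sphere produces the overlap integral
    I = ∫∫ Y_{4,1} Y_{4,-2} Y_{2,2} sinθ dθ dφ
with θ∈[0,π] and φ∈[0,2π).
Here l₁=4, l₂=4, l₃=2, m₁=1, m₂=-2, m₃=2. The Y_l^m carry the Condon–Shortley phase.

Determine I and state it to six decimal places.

0.000000

1 − 2 + 2 = 1 ≠ 0: azimuthal integral kills it; I = 0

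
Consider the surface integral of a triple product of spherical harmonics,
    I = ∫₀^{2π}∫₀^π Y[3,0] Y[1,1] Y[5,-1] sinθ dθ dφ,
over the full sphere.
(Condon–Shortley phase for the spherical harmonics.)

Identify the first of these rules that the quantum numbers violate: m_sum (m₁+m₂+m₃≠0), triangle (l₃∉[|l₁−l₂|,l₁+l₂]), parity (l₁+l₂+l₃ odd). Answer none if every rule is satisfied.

Σmᵢ = 0  ✓
l₃∈[|l₁−l₂|,l₁+l₂]=[2,4], have l₃=5  ✗
Σlᵢ = 9 ⇒ odd

triangle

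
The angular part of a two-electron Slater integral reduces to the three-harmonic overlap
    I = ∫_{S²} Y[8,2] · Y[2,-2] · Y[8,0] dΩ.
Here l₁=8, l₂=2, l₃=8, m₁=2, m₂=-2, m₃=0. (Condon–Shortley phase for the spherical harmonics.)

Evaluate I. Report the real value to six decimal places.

Rules hold: Σm=0, L=18 even, 6≤8≤10.
N = 17·5·17 = 1445
Δ = 2!·14!·2!/19! = 1/348840
Racah Σ t=0..2: t=0:+1/116121600 t=1:−1/25401600 t=2:+1/116121600 = -1/45158400
⇒ 3j(8 2 8; 0 0 0)² = 24/1615, sgn -1
Racah Σ t=0..0: t=0:+1/116121600 = 1/116121600
⇒ 3j(8 2 8; 2 -2 0)² = 7/323, sgn +1
4πI² = N·(3j₀)²·(3jₘ)² = 168/361
I = -1·√(0.465374/4π) = -0.19244034

-0.192440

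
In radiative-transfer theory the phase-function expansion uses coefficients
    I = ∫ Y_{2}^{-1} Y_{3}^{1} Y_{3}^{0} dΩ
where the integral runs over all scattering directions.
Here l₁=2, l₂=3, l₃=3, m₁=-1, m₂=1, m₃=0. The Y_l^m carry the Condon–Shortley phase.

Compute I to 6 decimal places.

m-sum 0 ✓  L=8 even ✓  1≤3≤5 ✓
Π(2lᵢ+1) = 5×7×7 = 245
triangle coeff Δ(2,3,3) = 1/3780
Σ_t [0,2]: t=0:+1/24 t=1:−1/4 t=2:+1/24 = -1/6
(3j)²=4/105 [(2 3 3; 0 0 0)], sign=+1
Σ_t [1,2]: t=1:−1/12 t=2:+1/8 = 1/24
(3j)²=1/210 [(2 3 3; -1 1 0)], sign=-1
⇒ 4πI² = 2/45
I = (-1)√(2/45/(4π)) = -0.05947080

-0.059471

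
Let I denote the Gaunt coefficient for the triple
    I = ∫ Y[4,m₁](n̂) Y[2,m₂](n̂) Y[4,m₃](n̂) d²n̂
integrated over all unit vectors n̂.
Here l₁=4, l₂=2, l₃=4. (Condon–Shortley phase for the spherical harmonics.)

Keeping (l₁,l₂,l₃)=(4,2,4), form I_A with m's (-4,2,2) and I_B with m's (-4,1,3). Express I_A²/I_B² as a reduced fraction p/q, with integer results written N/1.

Same 4,2,4: normalisation and zero-m 3j drop out of the ratio.
A: Δ: 2! 6! 2! / 11! → 1/13860; sum: t=2:+1/2880 = 1/2880; 3j²(4 2 4; -4 2 2) = Δ·Π!·Σ² = 2/165  (sign +1)
B: Δ: 2! 6! 2! / 11! → 1/13860; sum: t=2:+1/1440 = 1/1440; 3j²(4 2 4; -4 1 3) = Δ·Π!·Σ² = 7/165  (sign -1)
I_A²/I_B² = (2/165)/(7/165) = 2/7

2/7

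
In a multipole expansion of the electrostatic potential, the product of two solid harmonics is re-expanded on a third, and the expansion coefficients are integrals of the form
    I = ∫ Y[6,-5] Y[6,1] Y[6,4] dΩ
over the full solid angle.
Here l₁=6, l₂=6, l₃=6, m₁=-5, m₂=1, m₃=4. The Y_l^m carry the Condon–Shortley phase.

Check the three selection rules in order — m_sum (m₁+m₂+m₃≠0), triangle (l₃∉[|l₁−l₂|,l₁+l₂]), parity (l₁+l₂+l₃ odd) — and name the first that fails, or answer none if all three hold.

azimuthal sum: -5 + 1 + 4 = 0  ✓
0 ≤ 6 ≤ 12 (triangle on l)  ✓
L = 6 + 6 + 6 = 18 (even)  ✓

none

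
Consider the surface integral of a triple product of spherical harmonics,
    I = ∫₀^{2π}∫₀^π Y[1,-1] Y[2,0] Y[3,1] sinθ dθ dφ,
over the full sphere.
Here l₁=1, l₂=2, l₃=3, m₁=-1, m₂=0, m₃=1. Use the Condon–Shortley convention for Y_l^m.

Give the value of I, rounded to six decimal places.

Rules hold: Σm=0, L=6 even, 1≤3≤3.
N = 3·5·7 = 105
Δ = 0!·2!·4!/7! = 1/105
Racah Σ t=0..0: t=0:+1/4 = 1/4
⇒ 3j(1 2 3; 0 0 0)² = 3/35, sgn -1
Racah Σ t=0..0: t=0:+1/8 = 1/8
⇒ 3j(1 2 3; -1 0 1)² = 2/35, sgn +1
4πI² = N·(3j₀)²·(3jₘ)² = 18/35
I = -1·√(0.514286/4π) = -0.20230066

-0.202301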